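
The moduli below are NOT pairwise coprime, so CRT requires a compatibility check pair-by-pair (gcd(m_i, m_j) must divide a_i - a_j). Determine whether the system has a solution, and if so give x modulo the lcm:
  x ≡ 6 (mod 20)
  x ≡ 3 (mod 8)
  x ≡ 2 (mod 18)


Moduli 20, 8, 18 are not pairwise coprime, so CRT works modulo lcm(m_i) when all pairwise compatibility conditions hold.
Pairwise compatibility: gcd(m_i, m_j) must divide a_i - a_j for every pair.
Merge one congruence at a time:
  Start: x ≡ 6 (mod 20).
  Combine with x ≡ 3 (mod 8): gcd(20, 8) = 4, and 3 - 6 = -3 is NOT divisible by 4.
    ⇒ system is inconsistent (no integer solution).

No solution (the system is inconsistent).


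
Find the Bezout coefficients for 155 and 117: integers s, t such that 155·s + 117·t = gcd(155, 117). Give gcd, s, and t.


Euclidean algorithm on (155, 117) — divide until remainder is 0:
  155 = 1 · 117 + 38
  117 = 3 · 38 + 3
  38 = 12 · 3 + 2
  3 = 1 · 2 + 1
  2 = 2 · 1 + 0
gcd(155, 117) = 1.
Track Bezout coefficients alongside the remainders: start with r₀ = 155 = a·1 + b·0 (s = 1, t = 0) and r₁ = 117 = a·0 + b·1 (s = 0, t = 1); each new remainder r_{k+1} = r_{k-1} − q_k·r_k inherits s_{k+1} = s_{k-1} − q_k·s_k, t_{k+1} = t_{k-1} − q_k·t_k, so r_k = a·s_k + b·t_k at every step:
  q = 1: r = 38, s = 1 − 1·0 = 1, t = 0 − 1·1 = -1  (check: 155·1 + 117·(-1) = 38)
  q = 3: r = 3, s = 0 − 3·1 = -3, t = 1 − 3·(-1) = 4  (check: 155·(-3) + 117·4 = 3)
  q = 12: r = 2, s = 1 − 12·(-3) = 37, t = -1 − 12·4 = -49  (check: 155·37 + 117·(-49) = 2)
  q = 1: r = 1, s = -3 − 1·37 = -40, t = 4 − 1·(-49) = 53  (check: 155·(-40) + 117·53 = 1)
The row with r = 1 (the gcd) gives the Bezout coefficients s = -40, t = 53.
Result: 155 · (-40) + 117 · (53) = 1.

gcd(155, 117) = 1; s = -40, t = 53 (check: 155·(-40) + 117·53 = 1).


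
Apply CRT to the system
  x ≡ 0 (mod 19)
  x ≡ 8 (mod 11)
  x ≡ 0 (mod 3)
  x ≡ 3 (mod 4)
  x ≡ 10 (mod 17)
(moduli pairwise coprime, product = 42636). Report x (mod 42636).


Product of moduli M = 19 · 11 · 3 · 4 · 17 = 42636.
Merge one congruence at a time:
  Start: x ≡ 0 (mod 19).
  Combine with x ≡ 8 (mod 11); new modulus lcm = 209.
    Write x = 0 + 19·t and substitute into x ≡ 8 (mod 11): 19·t ≡ 8 − 0 = 8 (mod 11).
    Reduce coefficients mod 11: 8·t ≡ 8 (mod 11).
    The inverse of 8 mod 11 is 7 (since 8·7 = 56 = 5·11 + 1), so t ≡ 7·8 = 56 ≡ 1 (mod 11).
    Then x = 0 + 19·1 = 19, valid modulo lcm(19, 11) = 209: x ≡ 19 (mod 209).
  Combine with x ≡ 0 (mod 3); new modulus lcm = 627.
    Write x = 19 + 209·t and substitute into x ≡ 0 (mod 3): 209·t ≡ 0 − 19 = -19 (mod 3).
    Reduce coefficients mod 3: 2·t ≡ 2 (mod 3).
    The inverse of 2 mod 3 is 2 (since 2·2 = 4 = 1·3 + 1), so t ≡ 2·2 = 4 ≡ 1 (mod 3).
    Then x = 19 + 209·1 = 228, valid modulo lcm(209, 3) = 627: x ≡ 228 (mod 627).
  Combine with x ≡ 3 (mod 4); new modulus lcm = 2508.
    Write x = 228 + 627·t and substitute into x ≡ 3 (mod 4): 627·t ≡ 3 − 228 = -225 (mod 4).
    Reduce coefficients mod 4: 3·t ≡ 3 (mod 4).
    The inverse of 3 mod 4 is 3 (since 3·3 = 9 = 2·4 + 1), so t ≡ 3·3 = 9 ≡ 1 (mod 4).
    Then x = 228 + 627·1 = 855, valid modulo lcm(627, 4) = 2508: x ≡ 855 (mod 2508).
  Combine with x ≡ 10 (mod 17); new modulus lcm = 42636.
    Write x = 855 + 2508·t and substitute into x ≡ 10 (mod 17): 2508·t ≡ 10 − 855 = -845 (mod 17).
    Reduce coefficients mod 17: 9·t ≡ 5 (mod 17).
    The inverse of 9 mod 17 is 2 (since 9·2 = 18 = 1·17 + 1), so t ≡ 2·5 = 10 ≡ 10 (mod 17).
    Then x = 855 + 2508·10 = 25935, valid modulo lcm(2508, 17) = 42636: x ≡ 25935 (mod 42636).
Verify against each original: 25935 mod 19 = 0, 25935 mod 11 = 8, 25935 mod 3 = 0, 25935 mod 4 = 3, 25935 mod 17 = 10.

x ≡ 25935 (mod 42636).


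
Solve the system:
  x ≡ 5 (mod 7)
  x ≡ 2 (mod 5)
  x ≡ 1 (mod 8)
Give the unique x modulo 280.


Moduli 7, 5, 8 are pairwise coprime; by CRT there is a unique solution modulo M = 7 · 5 · 8 = 280.
Solve pairwise, accumulating the modulus:
  Start with x ≡ 5 (mod 7).
  Combine with x ≡ 2 (mod 5): since gcd(7, 5) = 1, we get a unique residue mod 35.
    Write x = 5 + 7·t and substitute into x ≡ 2 (mod 5): 7·t ≡ 2 − 5 = -3 (mod 5).
    Reduce coefficients mod 5: 2·t ≡ 2 (mod 5).
    The inverse of 2 mod 5 is 3 (since 2·3 = 6 = 1·5 + 1), so t ≡ 3·2 = 6 ≡ 1 (mod 5).
    Then x = 5 + 7·1 = 12, valid modulo lcm(7, 5) = 35: x ≡ 12 (mod 35).
  Combine with x ≡ 1 (mod 8): since gcd(35, 8) = 1, we get a unique residue mod 280.
    Write x = 12 + 35·t and substitute into x ≡ 1 (mod 8): 35·t ≡ 1 − 12 = -11 (mod 8).
    Reduce coefficients mod 8: 3·t ≡ 5 (mod 8).
    The inverse of 3 mod 8 is 3 (since 3·3 = 9 = 1·8 + 1), so t ≡ 3·5 = 15 ≡ 7 (mod 8).
    Then x = 12 + 35·7 = 257, valid modulo lcm(35, 8) = 280: x ≡ 257 (mod 280).
Verify: 257 mod 7 = 5 ✓, 257 mod 5 = 2 ✓, 257 mod 8 = 1 ✓.

x ≡ 257 (mod 280).


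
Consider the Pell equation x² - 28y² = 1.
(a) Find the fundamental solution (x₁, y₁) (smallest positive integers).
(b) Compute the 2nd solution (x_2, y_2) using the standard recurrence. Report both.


Step 1: Find the fundamental solution (x₁, y₁) of x² - 28y² = 1.
  Expand √28 as a continued fraction. a₀ = ⌊√28⌋ = 5; iterate m_{k+1} = d_k·a_k − m_k, d_{k+1} = (28 − m_{k+1}²)/d_k, a_{k+1} = ⌊(a₀ + m_{k+1})/d_{k+1}⌋ (starting m₀ = 0, d₀ = 1), with convergents p_k = a_k·p_{k-1} + p_{k-2}, q_k = a_k·q_{k-1} + q_{k-2} (p₋₁ = 1, q₋₁ = 0):
  k = 0: a₀ = 5; p₀/q₀ = 5/1; p₀² − 28·q₀² = 25 − 28 = -3.
  k = 1: m = 5, d = 3, a = ⌊(5 + 5)/3⌋ = 3; p/q = (3·5 + 1)/(3·1 + 0) = 16/3; p² − 28·q² = 256 − 252 = 4.
  k = 2: m = 4, d = 4, a = ⌊(5 + 4)/4⌋ = 2; p/q = (2·16 + 5)/(2·3 + 1) = 37/7; p² − 28·q² = 1369 − 1372 = -3.
  k = 3: m = 4, d = 3, a = ⌊(5 + 4)/3⌋ = 3; p/q = (3·37 + 16)/(3·7 + 3) = 127/24; p² − 28·q² = 16129 − 16128 = 1.
  The first convergent with p² − 28·q² = 1 gives the fundamental solution (x₁, y₁) = (127, 24).
Step 2: Apply the recurrence (x_{n+1}, y_{n+1}) = (x₁x_n + 28y₁y_n, x₁y_n + y₁x_n) repeatedly.
  From (x_1, y_1) = (127, 24): x_2 = 127·127 + 28·24·24 = 32257; y_2 = 127·24 + 24·127 = 6096.
Step 3: Verify x_2² - 28·y_2² = 1040514049 - 1040514048 = 1 (should be 1). ✓

(x_1, y_1) = (127, 24); (x_2, y_2) = (32257, 6096).


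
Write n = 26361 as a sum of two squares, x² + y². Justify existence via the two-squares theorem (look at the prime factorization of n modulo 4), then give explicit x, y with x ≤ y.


Step 1: Factor n = 26361 = 3^2 · 29 · 101.
Step 2: Check the mod-4 condition on each prime factor: 3 ≡ 3 (mod 4), exponent 2 (must be even); 29 ≡ 1 (mod 4), exponent 1; 101 ≡ 1 (mod 4), exponent 1.
All primes ≡ 3 (mod 4) appear to even exponent (or don't appear), so by the two-squares theorem n IS expressible as a sum of two squares.
Step 3: Build a representation. Group n = k² · m with k = 3 and m = 29 · 101 = 2929 (a product of primes ≡ 1 (mod 4)); a representation of m scales to one of n via (k·x)² + (k·y)² = k²(x² + y²). Each prime p ≡ 1 (mod 4) is itself a sum of two squares; find a² by testing p − a² for a perfect square:
  29: 29 − 1² = 28, 29 − 2² = 25 = 5² ⇒ 29 = 2² + 5².
  101: 101 − 1² = 100 = 10² ⇒ 101 = 1² + 10².
  Combine using the Brahmagupta–Fibonacci identity (a² + b²)(c² + d²) = (ac − bd)² + (ad + bc)² = (ac + bd)² + (ad − bc)²:
  29 · 101 = 2929: from (2² + 5²)(1² + 10²), take (2·1 − 5·10, 2·10 + 5·1) = (2 − 50, 20 + 5) = (-48, 25); dropping signs (only squares matter) gives (48, 25); check 48² + 25² = 2304 + 625 = 2929 ✓.
  Scale by k = 3: (3·48, 3·25) = (144, 75).
Step 4: Order so x ≤ y and verify: 75² + 144² = 5625 + 20736 = 26361 = n. ✓

n = 26361 = 75² + 144² (one valid representation with x ≤ y).


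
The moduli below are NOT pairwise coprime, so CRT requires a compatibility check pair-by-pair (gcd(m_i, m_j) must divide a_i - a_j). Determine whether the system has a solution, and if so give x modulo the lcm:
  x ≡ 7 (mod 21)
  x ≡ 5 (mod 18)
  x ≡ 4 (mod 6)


Moduli 21, 18, 6 are not pairwise coprime, so CRT works modulo lcm(m_i) when all pairwise compatibility conditions hold.
Pairwise compatibility: gcd(m_i, m_j) must divide a_i - a_j for every pair.
Merge one congruence at a time:
  Start: x ≡ 7 (mod 21).
  Combine with x ≡ 5 (mod 18): gcd(21, 18) = 3, and 5 - 7 = -2 is NOT divisible by 3.
    ⇒ system is inconsistent (no integer solution).

No solution (the system is inconsistent).


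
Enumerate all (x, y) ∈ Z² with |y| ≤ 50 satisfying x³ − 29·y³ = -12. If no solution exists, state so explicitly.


The equation is x³ - 29y³ = -12. For fixed y, x³ = 29·y³ − 12, so a solution requires the RHS to be a perfect cube.
Strategy: iterate y from -50 to 50, compute RHS = 29·y³ − 12, and check whether it is a (positive or negative) perfect cube.
Check small values of y:
  y = 0: RHS = -12 is not a perfect cube.
  y = 1: RHS = 17 is not a perfect cube.
  y = -1: RHS = -41 is not a perfect cube.
  y = 2: RHS = 220 is not a perfect cube.
  y = -2: RHS = -244 is not a perfect cube.
  y = 3: RHS = 771 is not a perfect cube.
  y = -3: RHS = -795 is not a perfect cube.
Continuing the search up to |y| = 50 finds no solutions either.
No (x, y) in the scanned range satisfies the equation.

No integer solutions with |y| ≤ 50.


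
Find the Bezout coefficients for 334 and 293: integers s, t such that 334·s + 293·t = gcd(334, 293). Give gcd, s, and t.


Euclidean algorithm on (334, 293) — divide until remainder is 0:
  334 = 1 · 293 + 41
  293 = 7 · 41 + 6
  41 = 6 · 6 + 5
  6 = 1 · 5 + 1
  5 = 5 · 1 + 0
gcd(334, 293) = 1.
Track Bezout coefficients alongside the remainders: start with r₀ = 334 = a·1 + b·0 (s = 1, t = 0) and r₁ = 293 = a·0 + b·1 (s = 0, t = 1); each new remainder r_{k+1} = r_{k-1} − q_k·r_k inherits s_{k+1} = s_{k-1} − q_k·s_k, t_{k+1} = t_{k-1} − q_k·t_k, so r_k = a·s_k + b·t_k at every step:
  q = 1: r = 41, s = 1 − 1·0 = 1, t = 0 − 1·1 = -1  (check: 334·1 + 293·(-1) = 41)
  q = 7: r = 6, s = 0 − 7·1 = -7, t = 1 − 7·(-1) = 8  (check: 334·(-7) + 293·8 = 6)
  q = 6: r = 5, s = 1 − 6·(-7) = 43, t = -1 − 6·8 = -49  (check: 334·43 + 293·(-49) = 5)
  q = 1: r = 1, s = -7 − 1·43 = -50, t = 8 − 1·(-49) = 57  (check: 334·(-50) + 293·57 = 1)
The row with r = 1 (the gcd) gives the Bezout coefficients s = -50, t = 57.
Result: 334 · (-50) + 293 · (57) = 1.

gcd(334, 293) = 1; s = -50, t = 57 (check: 334·(-50) + 293·57 = 1).


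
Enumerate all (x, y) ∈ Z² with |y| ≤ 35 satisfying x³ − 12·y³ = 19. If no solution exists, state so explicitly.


The equation is x³ - 12y³ = 19. For fixed y, x³ = 12·y³ + 19, so a solution requires the RHS to be a perfect cube.
Strategy: iterate y from -35 to 35, compute RHS = 12·y³ + 19, and check whether it is a (positive or negative) perfect cube.
Check small values of y:
  y = 0: RHS = 19 is not a perfect cube.
  y = 1: RHS = 31 is not a perfect cube.
  y = -1: RHS = 7 is not a perfect cube.
  y = 2: RHS = 115 is not a perfect cube.
  y = -2: RHS = -77 is not a perfect cube.
  y = 3: RHS = 343 = (7)³ ⇒ x = 7 works.
  y = -3: RHS = -305 is not a perfect cube.
Continuing the search up to |y| = 35 finds no further solutions beyond those listed.
Collected solutions: (7, 3).

Solutions (with |y| ≤ 35): (7, 3).


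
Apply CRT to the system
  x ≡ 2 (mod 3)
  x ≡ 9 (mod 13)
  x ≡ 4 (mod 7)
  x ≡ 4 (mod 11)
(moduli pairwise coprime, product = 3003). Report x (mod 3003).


Product of moduli M = 3 · 13 · 7 · 11 = 3003.
Merge one congruence at a time:
  Start: x ≡ 2 (mod 3).
  Combine with x ≡ 9 (mod 13); new modulus lcm = 39.
    Write x = 2 + 3·t and substitute into x ≡ 9 (mod 13): 3·t ≡ 9 − 2 = 7 (mod 13).
    The inverse of 3 mod 13 is 9 (since 3·9 = 27 = 2·13 + 1), so t ≡ 9·7 = 63 ≡ 11 (mod 13).
    Then x = 2 + 3·11 = 35, valid modulo lcm(3, 13) = 39: x ≡ 35 (mod 39).
  Combine with x ≡ 4 (mod 7); new modulus lcm = 273.
    Write x = 35 + 39·t and substitute into x ≡ 4 (mod 7): 39·t ≡ 4 − 35 = -31 (mod 7).
    Reduce coefficients mod 7: 4·t ≡ 4 (mod 7).
    The inverse of 4 mod 7 is 2 (since 4·2 = 8 = 1·7 + 1), so t ≡ 2·4 = 8 ≡ 1 (mod 7).
    Then x = 35 + 39·1 = 74, valid modulo lcm(39, 7) = 273: x ≡ 74 (mod 273).
  Combine with x ≡ 4 (mod 11); new modulus lcm = 3003.
    Write x = 74 + 273·t and substitute into x ≡ 4 (mod 11): 273·t ≡ 4 − 74 = -70 (mod 11).
    Reduce coefficients mod 11: 9·t ≡ 7 (mod 11).
    The inverse of 9 mod 11 is 5 (since 9·5 = 45 = 4·11 + 1), so t ≡ 5·7 = 35 ≡ 2 (mod 11).
    Then x = 74 + 273·2 = 620, valid modulo lcm(273, 11) = 3003: x ≡ 620 (mod 3003).
Verify against each original: 620 mod 3 = 2, 620 mod 13 = 9, 620 mod 7 = 4, 620 mod 11 = 4.

x ≡ 620 (mod 3003).


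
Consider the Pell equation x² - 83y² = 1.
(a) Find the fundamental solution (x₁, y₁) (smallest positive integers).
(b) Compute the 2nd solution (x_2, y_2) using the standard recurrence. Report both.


Step 1: Find the fundamental solution (x₁, y₁) of x² - 83y² = 1.
  Expand √83 as a continued fraction. a₀ = ⌊√83⌋ = 9; iterate m_{k+1} = d_k·a_k − m_k, d_{k+1} = (83 − m_{k+1}²)/d_k, a_{k+1} = ⌊(a₀ + m_{k+1})/d_{k+1}⌋ (starting m₀ = 0, d₀ = 1), with convergents p_k = a_k·p_{k-1} + p_{k-2}, q_k = a_k·q_{k-1} + q_{k-2} (p₋₁ = 1, q₋₁ = 0):
  k = 0: a₀ = 9; p₀/q₀ = 9/1; p₀² − 83·q₀² = 81 − 83 = -2.
  k = 1: m = 9, d = 2, a = ⌊(9 + 9)/2⌋ = 9; p/q = (9·9 + 1)/(9·1 + 0) = 82/9; p² − 83·q² = 6724 − 6723 = 1.
  The first convergent with p² − 83·q² = 1 gives the fundamental solution (x₁, y₁) = (82, 9).
Step 2: Apply the recurrence (x_{n+1}, y_{n+1}) = (x₁x_n + 83y₁y_n, x₁y_n + y₁x_n) repeatedly.
  From (x_1, y_1) = (82, 9): x_2 = 82·82 + 83·9·9 = 13447; y_2 = 82·9 + 9·82 = 1476.
Step 3: Verify x_2² - 83·y_2² = 180821809 - 180821808 = 1 (should be 1). ✓

(x_1, y_1) = (82, 9); (x_2, y_2) = (13447, 1476).


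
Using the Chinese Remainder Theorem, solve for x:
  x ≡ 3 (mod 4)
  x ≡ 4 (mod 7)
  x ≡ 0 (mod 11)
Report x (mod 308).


Moduli 4, 7, 11 are pairwise coprime; by CRT there is a unique solution modulo M = 4 · 7 · 11 = 308.
Solve pairwise, accumulating the modulus:
  Start with x ≡ 3 (mod 4).
  Combine with x ≡ 4 (mod 7): since gcd(4, 7) = 1, we get a unique residue mod 28.
    Write x = 3 + 4·t and substitute into x ≡ 4 (mod 7): 4·t ≡ 4 − 3 = 1 (mod 7).
    The inverse of 4 mod 7 is 2 (since 4·2 = 8 = 1·7 + 1), so t ≡ 2·1 = 2 ≡ 2 (mod 7).
    Then x = 3 + 4·2 = 11, valid modulo lcm(4, 7) = 28: x ≡ 11 (mod 28).
  Combine with x ≡ 0 (mod 11): since gcd(28, 11) = 1, we get a unique residue mod 308.
    Write x = 11 + 28·t and substitute into x ≡ 0 (mod 11): 28·t ≡ 0 − 11 = -11 (mod 11).
    Reduce coefficients mod 11: 6·t ≡ 0 (mod 11).
    The inverse of 6 mod 11 is 2 (since 6·2 = 12 = 1·11 + 1), so t ≡ 2·0 = 0 ≡ 0 (mod 11).
    Then x = 11 + 28·0 = 11, valid modulo lcm(28, 11) = 308: x ≡ 11 (mod 308).
Verify: 11 mod 4 = 3 ✓, 11 mod 7 = 4 ✓, 11 mod 11 = 0 ✓.

x ≡ 11 (mod 308).


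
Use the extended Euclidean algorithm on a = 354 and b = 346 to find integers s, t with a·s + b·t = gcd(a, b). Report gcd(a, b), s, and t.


Euclidean algorithm on (354, 346) — divide until remainder is 0:
  354 = 1 · 346 + 8
  346 = 43 · 8 + 2
  8 = 4 · 2 + 0
gcd(354, 346) = 2.
Track Bezout coefficients alongside the remainders: start with r₀ = 354 = a·1 + b·0 (s = 1, t = 0) and r₁ = 346 = a·0 + b·1 (s = 0, t = 1); each new remainder r_{k+1} = r_{k-1} − q_k·r_k inherits s_{k+1} = s_{k-1} − q_k·s_k, t_{k+1} = t_{k-1} − q_k·t_k, so r_k = a·s_k + b·t_k at every step:
  q = 1: r = 8, s = 1 − 1·0 = 1, t = 0 − 1·1 = -1  (check: 354·1 + 346·(-1) = 8)
  q = 43: r = 2, s = 0 − 43·1 = -43, t = 1 − 43·(-1) = 44  (check: 354·(-43) + 346·44 = 2)
The row with r = 2 (the gcd) gives the Bezout coefficients s = -43, t = 44.
Result: 354 · (-43) + 346 · (44) = 2.

gcd(354, 346) = 2; s = -43, t = 44 (check: 354·(-43) + 346·44 = 2).


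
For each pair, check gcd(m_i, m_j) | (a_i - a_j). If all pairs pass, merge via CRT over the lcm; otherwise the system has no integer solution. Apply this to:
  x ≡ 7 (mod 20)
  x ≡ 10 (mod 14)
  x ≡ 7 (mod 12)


Moduli 20, 14, 12 are not pairwise coprime, so CRT works modulo lcm(m_i) when all pairwise compatibility conditions hold.
Pairwise compatibility: gcd(m_i, m_j) must divide a_i - a_j for every pair.
Merge one congruence at a time:
  Start: x ≡ 7 (mod 20).
  Combine with x ≡ 10 (mod 14): gcd(20, 14) = 2, and 10 - 7 = 3 is NOT divisible by 2.
    ⇒ system is inconsistent (no integer solution).

No solution (the system is inconsistent).


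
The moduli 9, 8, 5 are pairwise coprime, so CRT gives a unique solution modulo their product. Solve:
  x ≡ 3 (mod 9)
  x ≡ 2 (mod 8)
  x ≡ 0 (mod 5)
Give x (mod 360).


Moduli 9, 8, 5 are pairwise coprime; by CRT there is a unique solution modulo M = 9 · 8 · 5 = 360.
Solve pairwise, accumulating the modulus:
  Start with x ≡ 3 (mod 9).
  Combine with x ≡ 2 (mod 8): since gcd(9, 8) = 1, we get a unique residue mod 72.
    Write x = 3 + 9·t and substitute into x ≡ 2 (mod 8): 9·t ≡ 2 − 3 = -1 (mod 8).
    Reduce coefficients mod 8: 1·t ≡ 7 (mod 8).
    So t ≡ 7 (mod 8).
    Then x = 3 + 9·7 = 66, valid modulo lcm(9, 8) = 72: x ≡ 66 (mod 72).
  Combine with x ≡ 0 (mod 5): since gcd(72, 5) = 1, we get a unique residue mod 360.
    Write x = 66 + 72·t and substitute into x ≡ 0 (mod 5): 72·t ≡ 0 − 66 = -66 (mod 5).
    Reduce coefficients mod 5: 2·t ≡ 4 (mod 5).
    The inverse of 2 mod 5 is 3 (since 2·3 = 6 = 1·5 + 1), so t ≡ 3·4 = 12 ≡ 2 (mod 5).
    Then x = 66 + 72·2 = 210, valid modulo lcm(72, 5) = 360: x ≡ 210 (mod 360).
Verify: 210 mod 9 = 3 ✓, 210 mod 8 = 2 ✓, 210 mod 5 = 0 ✓.

x ≡ 210 (mod 360).


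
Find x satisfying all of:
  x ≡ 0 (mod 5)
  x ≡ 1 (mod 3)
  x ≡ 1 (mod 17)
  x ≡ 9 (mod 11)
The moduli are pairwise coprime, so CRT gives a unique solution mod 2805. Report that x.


Product of moduli M = 5 · 3 · 17 · 11 = 2805.
Merge one congruence at a time:
  Start: x ≡ 0 (mod 5).
  Combine with x ≡ 1 (mod 3); new modulus lcm = 15.
    Write x = 0 + 5·t and substitute into x ≡ 1 (mod 3): 5·t ≡ 1 − 0 = 1 (mod 3).
    Reduce coefficients mod 3: 2·t ≡ 1 (mod 3).
    The inverse of 2 mod 3 is 2 (since 2·2 = 4 = 1·3 + 1), so t ≡ 2·1 = 2 ≡ 2 (mod 3).
    Then x = 0 + 5·2 = 10, valid modulo lcm(5, 3) = 15: x ≡ 10 (mod 15).
  Combine with x ≡ 1 (mod 17); new modulus lcm = 255.
    Write x = 10 + 15·t and substitute into x ≡ 1 (mod 17): 15·t ≡ 1 − 10 = -9 (mod 17).
    Reduce coefficients mod 17: 15·t ≡ 8 (mod 17).
    The inverse of 15 mod 17 is 8 (since 15·8 = 120 = 7·17 + 1), so t ≡ 8·8 = 64 ≡ 13 (mod 17).
    Then x = 10 + 15·13 = 205, valid modulo lcm(15, 17) = 255: x ≡ 205 (mod 255).
  Combine with x ≡ 9 (mod 11); new modulus lcm = 2805.
    Write x = 205 + 255·t and substitute into x ≡ 9 (mod 11): 255·t ≡ 9 − 205 = -196 (mod 11).
    Reduce coefficients mod 11: 2·t ≡ 2 (mod 11).
    The inverse of 2 mod 11 is 6 (since 2·6 = 12 = 1·11 + 1), so t ≡ 6·2 = 12 ≡ 1 (mod 11).
    Then x = 205 + 255·1 = 460, valid modulo lcm(255, 11) = 2805: x ≡ 460 (mod 2805).
Verify against each original: 460 mod 5 = 0, 460 mod 3 = 1, 460 mod 17 = 1, 460 mod 11 = 9.

x ≡ 460 (mod 2805).


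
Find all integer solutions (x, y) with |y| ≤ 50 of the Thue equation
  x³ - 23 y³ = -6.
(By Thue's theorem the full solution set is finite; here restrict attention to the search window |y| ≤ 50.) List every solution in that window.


The equation is x³ - 23y³ = -6. For fixed y, x³ = 23·y³ − 6, so a solution requires the RHS to be a perfect cube.
Strategy: iterate y from -50 to 50, compute RHS = 23·y³ − 6, and check whether it is a (positive or negative) perfect cube.
Check small values of y:
  y = 0: RHS = -6 is not a perfect cube.
  y = 1: RHS = 17 is not a perfect cube.
  y = -1: RHS = -29 is not a perfect cube.
  y = 2: RHS = 178 is not a perfect cube.
  y = -2: RHS = -190 is not a perfect cube.
  y = 3: RHS = 615 is not a perfect cube.
  y = -3: RHS = -627 is not a perfect cube.
Continuing the search up to |y| = 50 finds no solutions either.
No (x, y) in the scanned range satisfies the equation.

No integer solutions with |y| ≤ 50.


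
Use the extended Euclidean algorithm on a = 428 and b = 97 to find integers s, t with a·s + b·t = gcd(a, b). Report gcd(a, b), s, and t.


Euclidean algorithm on (428, 97) — divide until remainder is 0:
  428 = 4 · 97 + 40
  97 = 2 · 40 + 17
  40 = 2 · 17 + 6
  17 = 2 · 6 + 5
  6 = 1 · 5 + 1
  5 = 5 · 1 + 0
gcd(428, 97) = 1.
Track Bezout coefficients alongside the remainders: start with r₀ = 428 = a·1 + b·0 (s = 1, t = 0) and r₁ = 97 = a·0 + b·1 (s = 0, t = 1); each new remainder r_{k+1} = r_{k-1} − q_k·r_k inherits s_{k+1} = s_{k-1} − q_k·s_k, t_{k+1} = t_{k-1} − q_k·t_k, so r_k = a·s_k + b·t_k at every step:
  q = 4: r = 40, s = 1 − 4·0 = 1, t = 0 − 4·1 = -4  (check: 428·1 + 97·(-4) = 40)
  q = 2: r = 17, s = 0 − 2·1 = -2, t = 1 − 2·(-4) = 9  (check: 428·(-2) + 97·9 = 17)
  q = 2: r = 6, s = 1 − 2·(-2) = 5, t = -4 − 2·9 = -22  (check: 428·5 + 97·(-22) = 6)
  q = 2: r = 5, s = -2 − 2·5 = -12, t = 9 − 2·(-22) = 53  (check: 428·(-12) + 97·53 = 5)
  q = 1: r = 1, s = 5 − 1·(-12) = 17, t = -22 − 1·53 = -75  (check: 428·17 + 97·(-75) = 1)
The row with r = 1 (the gcd) gives the Bezout coefficients s = 17, t = -75.
Result: 428 · (17) + 97 · (-75) = 1.

gcd(428, 97) = 1; s = 17, t = -75 (check: 428·17 + 97·(-75) = 1).


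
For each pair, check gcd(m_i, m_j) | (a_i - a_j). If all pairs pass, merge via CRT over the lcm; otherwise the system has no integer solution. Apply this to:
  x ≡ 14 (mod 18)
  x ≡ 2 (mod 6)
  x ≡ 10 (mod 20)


Moduli 18, 6, 20 are not pairwise coprime, so CRT works modulo lcm(m_i) when all pairwise compatibility conditions hold.
Pairwise compatibility: gcd(m_i, m_j) must divide a_i - a_j for every pair.
Merge one congruence at a time:
  Start: x ≡ 14 (mod 18).
  Combine with x ≡ 2 (mod 6): gcd(18, 6) = 6; 2 - 14 = -12, which IS divisible by 6, so compatible.
    Write x = 14 + 18·t and substitute into x ≡ 2 (mod 6): 18·t ≡ 2 − 14 = -12 (mod 6).
    Divide the congruence (and modulus) by g = 6: 3·t ≡ -2 (mod 1).
    Modulo 1 every t works; take t = 0.
    Then x = 14 + 18·0 = 14, valid modulo lcm(18, 6) = 18: x ≡ 14 (mod 18).
  Combine with x ≡ 10 (mod 20): gcd(18, 20) = 2; 10 - 14 = -4, which IS divisible by 2, so compatible.
    Write x = 14 + 18·t and substitute into x ≡ 10 (mod 20): 18·t ≡ 10 − 14 = -4 (mod 20).
    Divide the congruence (and modulus) by g = 2: 9·t ≡ -2 (mod 10).
    Reduce coefficients mod 10: 9·t ≡ 8 (mod 10).
    The inverse of 9 mod 10 is 9 (since 9·9 = 81 = 8·10 + 1), so t ≡ 9·8 = 72 ≡ 2 (mod 10).
    Then x = 14 + 18·2 = 50, valid modulo lcm(18, 20) = 180: x ≡ 50 (mod 180).
Verify: 50 mod 18 = 14, 50 mod 6 = 2, 50 mod 20 = 10.

x ≡ 50 (mod 180).


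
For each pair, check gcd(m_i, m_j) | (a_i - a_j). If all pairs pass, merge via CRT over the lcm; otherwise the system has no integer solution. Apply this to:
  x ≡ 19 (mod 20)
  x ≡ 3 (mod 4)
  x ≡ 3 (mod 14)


Moduli 20, 4, 14 are not pairwise coprime, so CRT works modulo lcm(m_i) when all pairwise compatibility conditions hold.
Pairwise compatibility: gcd(m_i, m_j) must divide a_i - a_j for every pair.
Merge one congruence at a time:
  Start: x ≡ 19 (mod 20).
  Combine with x ≡ 3 (mod 4): gcd(20, 4) = 4; 3 - 19 = -16, which IS divisible by 4, so compatible.
    Write x = 19 + 20·t and substitute into x ≡ 3 (mod 4): 20·t ≡ 3 − 19 = -16 (mod 4).
    Divide the congruence (and modulus) by g = 4: 5·t ≡ -4 (mod 1).
    Modulo 1 every t works; take t = 0.
    Then x = 19 + 20·0 = 19, valid modulo lcm(20, 4) = 20: x ≡ 19 (mod 20).
  Combine with x ≡ 3 (mod 14): gcd(20, 14) = 2; 3 - 19 = -16, which IS divisible by 2, so compatible.
    Write x = 19 + 20·t and substitute into x ≡ 3 (mod 14): 20·t ≡ 3 − 19 = -16 (mod 14).
    Divide the congruence (and modulus) by g = 2: 10·t ≡ -8 (mod 7).
    Reduce coefficients mod 7: 3·t ≡ 6 (mod 7).
    The inverse of 3 mod 7 is 5 (since 3·5 = 15 = 2·7 + 1), so t ≡ 5·6 = 30 ≡ 2 (mod 7).
    Then x = 19 + 20·2 = 59, valid modulo lcm(20, 14) = 140: x ≡ 59 (mod 140).
Verify: 59 mod 20 = 19, 59 mod 4 = 3, 59 mod 14 = 3.

x ≡ 59 (mod 140).


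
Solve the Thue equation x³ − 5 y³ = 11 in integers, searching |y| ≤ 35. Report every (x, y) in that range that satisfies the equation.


The equation is x³ - 5y³ = 11. For fixed y, x³ = 5·y³ + 11, so a solution requires the RHS to be a perfect cube.
Strategy: iterate y from -35 to 35, compute RHS = 5·y³ + 11, and check whether it is a (positive or negative) perfect cube.
Check small values of y:
  y = 0: RHS = 11 is not a perfect cube.
  y = 1: RHS = 16 is not a perfect cube.
  y = -1: RHS = 6 is not a perfect cube.
  y = 2: RHS = 51 is not a perfect cube.
  y = -2: RHS = -29 is not a perfect cube.
  y = 3: RHS = 146 is not a perfect cube.
  y = -3: RHS = -124 is not a perfect cube.
Continuing the search up to |y| = 35 finds no solutions either.
No (x, y) in the scanned range satisfies the equation.

No integer solutions with |y| ≤ 35.


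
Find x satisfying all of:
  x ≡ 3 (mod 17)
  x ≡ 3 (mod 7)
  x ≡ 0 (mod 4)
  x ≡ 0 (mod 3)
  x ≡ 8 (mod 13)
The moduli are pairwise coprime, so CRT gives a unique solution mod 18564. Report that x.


Product of moduli M = 17 · 7 · 4 · 3 · 13 = 18564.
Merge one congruence at a time:
  Start: x ≡ 3 (mod 17).
  Combine with x ≡ 3 (mod 7); new modulus lcm = 119.
    Write x = 3 + 17·t and substitute into x ≡ 3 (mod 7): 17·t ≡ 3 − 3 = 0 (mod 7).
    Reduce coefficients mod 7: 3·t ≡ 0 (mod 7).
    The inverse of 3 mod 7 is 5 (since 3·5 = 15 = 2·7 + 1), so t ≡ 5·0 = 0 ≡ 0 (mod 7).
    Then x = 3 + 17·0 = 3, valid modulo lcm(17, 7) = 119: x ≡ 3 (mod 119).
  Combine with x ≡ 0 (mod 4); new modulus lcm = 476.
    Write x = 3 + 119·t and substitute into x ≡ 0 (mod 4): 119·t ≡ 0 − 3 = -3 (mod 4).
    Reduce coefficients mod 4: 3·t ≡ 1 (mod 4).
    The inverse of 3 mod 4 is 3 (since 3·3 = 9 = 2·4 + 1), so t ≡ 3·1 = 3 ≡ 3 (mod 4).
    Then x = 3 + 119·3 = 360, valid modulo lcm(119, 4) = 476: x ≡ 360 (mod 476).
  Combine with x ≡ 0 (mod 3); new modulus lcm = 1428.
    Write x = 360 + 476·t and substitute into x ≡ 0 (mod 3): 476·t ≡ 0 − 360 = -360 (mod 3).
    Reduce coefficients mod 3: 2·t ≡ 0 (mod 3).
    The inverse of 2 mod 3 is 2 (since 2·2 = 4 = 1·3 + 1), so t ≡ 2·0 = 0 ≡ 0 (mod 3).
    Then x = 360 + 476·0 = 360, valid modulo lcm(476, 3) = 1428: x ≡ 360 (mod 1428).
  Combine with x ≡ 8 (mod 13); new modulus lcm = 18564.
    Write x = 360 + 1428·t and substitute into x ≡ 8 (mod 13): 1428·t ≡ 8 − 360 = -352 (mod 13).
    Reduce coefficients mod 13: 11·t ≡ 12 (mod 13).
    The inverse of 11 mod 13 is 6 (since 11·6 = 66 = 5·13 + 1), so t ≡ 6·12 = 72 ≡ 7 (mod 13).
    Then x = 360 + 1428·7 = 10356, valid modulo lcm(1428, 13) = 18564: x ≡ 10356 (mod 18564).
Verify against each original: 10356 mod 17 = 3, 10356 mod 7 = 3, 10356 mod 4 = 0, 10356 mod 3 = 0, 10356 mod 13 = 8.

x ≡ 10356 (mod 18564).


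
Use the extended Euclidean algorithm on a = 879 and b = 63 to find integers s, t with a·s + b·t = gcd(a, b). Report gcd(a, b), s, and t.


Euclidean algorithm on (879, 63) — divide until remainder is 0:
  879 = 13 · 63 + 60
  63 = 1 · 60 + 3
  60 = 20 · 3 + 0
gcd(879, 63) = 3.
Track Bezout coefficients alongside the remainders: start with r₀ = 879 = a·1 + b·0 (s = 1, t = 0) and r₁ = 63 = a·0 + b·1 (s = 0, t = 1); each new remainder r_{k+1} = r_{k-1} − q_k·r_k inherits s_{k+1} = s_{k-1} − q_k·s_k, t_{k+1} = t_{k-1} − q_k·t_k, so r_k = a·s_k + b·t_k at every step:
  q = 13: r = 60, s = 1 − 13·0 = 1, t = 0 − 13·1 = -13  (check: 879·1 + 63·(-13) = 60)
  q = 1: r = 3, s = 0 − 1·1 = -1, t = 1 − 1·(-13) = 14  (check: 879·(-1) + 63·14 = 3)
The row with r = 3 (the gcd) gives the Bezout coefficients s = -1, t = 14.
Result: 879 · (-1) + 63 · (14) = 3.

gcd(879, 63) = 3; s = -1, t = 14 (check: 879·(-1) + 63·14 = 3).


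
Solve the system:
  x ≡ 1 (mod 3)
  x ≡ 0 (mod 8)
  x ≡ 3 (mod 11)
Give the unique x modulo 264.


Moduli 3, 8, 11 are pairwise coprime; by CRT there is a unique solution modulo M = 3 · 8 · 11 = 264.
Solve pairwise, accumulating the modulus:
  Start with x ≡ 1 (mod 3).
  Combine with x ≡ 0 (mod 8): since gcd(3, 8) = 1, we get a unique residue mod 24.
    Write x = 1 + 3·t and substitute into x ≡ 0 (mod 8): 3·t ≡ 0 − 1 = -1 (mod 8).
    Reduce coefficients mod 8: 3·t ≡ 7 (mod 8).
    The inverse of 3 mod 8 is 3 (since 3·3 = 9 = 1·8 + 1), so t ≡ 3·7 = 21 ≡ 5 (mod 8).
    Then x = 1 + 3·5 = 16, valid modulo lcm(3, 8) = 24: x ≡ 16 (mod 24).
  Combine with x ≡ 3 (mod 11): since gcd(24, 11) = 1, we get a unique residue mod 264.
    Write x = 16 + 24·t and substitute into x ≡ 3 (mod 11): 24·t ≡ 3 − 16 = -13 (mod 11).
    Reduce coefficients mod 11: 2·t ≡ 9 (mod 11).
    The inverse of 2 mod 11 is 6 (since 2·6 = 12 = 1·11 + 1), so t ≡ 6·9 = 54 ≡ 10 (mod 11).
    Then x = 16 + 24·10 = 256, valid modulo lcm(24, 11) = 264: x ≡ 256 (mod 264).
Verify: 256 mod 3 = 1 ✓, 256 mod 8 = 0 ✓, 256 mod 11 = 3 ✓.

x ≡ 256 (mod 264).


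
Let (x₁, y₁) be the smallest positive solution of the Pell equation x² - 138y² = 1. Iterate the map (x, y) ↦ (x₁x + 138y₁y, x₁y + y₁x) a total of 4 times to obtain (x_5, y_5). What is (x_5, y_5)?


Step 1: Find the fundamental solution (x₁, y₁) of x² - 138y² = 1.
  Expand √138 as a continued fraction. a₀ = ⌊√138⌋ = 11; iterate m_{k+1} = d_k·a_k − m_k, d_{k+1} = (138 − m_{k+1}²)/d_k, a_{k+1} = ⌊(a₀ + m_{k+1})/d_{k+1}⌋ (starting m₀ = 0, d₀ = 1), with convergents p_k = a_k·p_{k-1} + p_{k-2}, q_k = a_k·q_{k-1} + q_{k-2} (p₋₁ = 1, q₋₁ = 0):
  k = 0: a₀ = 11; p₀/q₀ = 11/1; p₀² − 138·q₀² = 121 − 138 = -17.
  k = 1: m = 11, d = 17, a = ⌊(11 + 11)/17⌋ = 1; p/q = (1·11 + 1)/(1·1 + 0) = 12/1; p² − 138·q² = 144 − 138 = 6.
  k = 2: m = 6, d = 6, a = ⌊(11 + 6)/6⌋ = 2; p/q = (2·12 + 11)/(2·1 + 1) = 35/3; p² − 138·q² = 1225 − 1242 = -17.
  k = 3: m = 6, d = 17, a = ⌊(11 + 6)/17⌋ = 1; p/q = (1·35 + 12)/(1·3 + 1) = 47/4; p² − 138·q² = 2209 − 2208 = 1.
  The first convergent with p² − 138·q² = 1 gives the fundamental solution (x₁, y₁) = (47, 4).
Step 2: Apply the recurrence (x_{n+1}, y_{n+1}) = (x₁x_n + 138y₁y_n, x₁y_n + y₁x_n) repeatedly.
  From (x_1, y_1) = (47, 4): x_2 = 47·47 + 138·4·4 = 4417; y_2 = 47·4 + 4·47 = 376.
  From (x_2, y_2) = (4417, 376): x_3 = 47·4417 + 138·4·376 = 415151; y_3 = 47·376 + 4·4417 = 35340.
  From (x_3, y_3) = (415151, 35340): x_4 = 47·415151 + 138·4·35340 = 39019777; y_4 = 47·35340 + 4·415151 = 3321584.
  From (x_4, y_4) = (39019777, 3321584): x_5 = 47·39019777 + 138·4·3321584 = 3667443887; y_5 = 47·3321584 + 4·39019777 = 312193556.
Step 3: Verify x_5² - 138·y_5² = 13450144664293668769 - 13450144664293668768 = 1 (should be 1). ✓

(x_1, y_1) = (47, 4); (x_5, y_5) = (3667443887, 312193556).


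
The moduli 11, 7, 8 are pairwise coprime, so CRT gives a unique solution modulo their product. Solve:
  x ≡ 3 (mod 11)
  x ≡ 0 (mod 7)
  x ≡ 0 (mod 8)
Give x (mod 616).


Moduli 11, 7, 8 are pairwise coprime; by CRT there is a unique solution modulo M = 11 · 7 · 8 = 616.
Solve pairwise, accumulating the modulus:
  Start with x ≡ 3 (mod 11).
  Combine with x ≡ 0 (mod 7): since gcd(11, 7) = 1, we get a unique residue mod 77.
    Write x = 3 + 11·t and substitute into x ≡ 0 (mod 7): 11·t ≡ 0 − 3 = -3 (mod 7).
    Reduce coefficients mod 7: 4·t ≡ 4 (mod 7).
    The inverse of 4 mod 7 is 2 (since 4·2 = 8 = 1·7 + 1), so t ≡ 2·4 = 8 ≡ 1 (mod 7).
    Then x = 3 + 11·1 = 14, valid modulo lcm(11, 7) = 77: x ≡ 14 (mod 77).
  Combine with x ≡ 0 (mod 8): since gcd(77, 8) = 1, we get a unique residue mod 616.
    Write x = 14 + 77·t and substitute into x ≡ 0 (mod 8): 77·t ≡ 0 − 14 = -14 (mod 8).
    Reduce coefficients mod 8: 5·t ≡ 2 (mod 8).
    The inverse of 5 mod 8 is 5 (since 5·5 = 25 = 3·8 + 1), so t ≡ 5·2 = 10 ≡ 2 (mod 8).
    Then x = 14 + 77·2 = 168, valid modulo lcm(77, 8) = 616: x ≡ 168 (mod 616).
Verify: 168 mod 11 = 3 ✓, 168 mod 7 = 0 ✓, 168 mod 8 = 0 ✓.

x ≡ 168 (mod 616).


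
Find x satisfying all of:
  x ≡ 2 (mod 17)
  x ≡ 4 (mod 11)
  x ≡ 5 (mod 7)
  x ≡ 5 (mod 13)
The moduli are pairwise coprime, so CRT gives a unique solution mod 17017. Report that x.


Product of moduli M = 17 · 11 · 7 · 13 = 17017.
Merge one congruence at a time:
  Start: x ≡ 2 (mod 17).
  Combine with x ≡ 4 (mod 11); new modulus lcm = 187.
    Write x = 2 + 17·t and substitute into x ≡ 4 (mod 11): 17·t ≡ 4 − 2 = 2 (mod 11).
    Reduce coefficients mod 11: 6·t ≡ 2 (mod 11).
    The inverse of 6 mod 11 is 2 (since 6·2 = 12 = 1·11 + 1), so t ≡ 2·2 = 4 ≡ 4 (mod 11).
    Then x = 2 + 17·4 = 70, valid modulo lcm(17, 11) = 187: x ≡ 70 (mod 187).
  Combine with x ≡ 5 (mod 7); new modulus lcm = 1309.
    Write x = 70 + 187·t and substitute into x ≡ 5 (mod 7): 187·t ≡ 5 − 70 = -65 (mod 7).
    Reduce coefficients mod 7: 5·t ≡ 5 (mod 7).
    The inverse of 5 mod 7 is 3 (since 5·3 = 15 = 2·7 + 1), so t ≡ 3·5 = 15 ≡ 1 (mod 7).
    Then x = 70 + 187·1 = 257, valid modulo lcm(187, 7) = 1309: x ≡ 257 (mod 1309).
  Combine with x ≡ 5 (mod 13); new modulus lcm = 17017.
    Write x = 257 + 1309·t and substitute into x ≡ 5 (mod 13): 1309·t ≡ 5 − 257 = -252 (mod 13).
    Reduce coefficients mod 13: 9·t ≡ 8 (mod 13).
    The inverse of 9 mod 13 is 3 (since 9·3 = 27 = 2·13 + 1), so t ≡ 3·8 = 24 ≡ 11 (mod 13).
    Then x = 257 + 1309·11 = 14656, valid modulo lcm(1309, 13) = 17017: x ≡ 14656 (mod 17017).
Verify against each original: 14656 mod 17 = 2, 14656 mod 11 = 4, 14656 mod 7 = 5, 14656 mod 13 = 5.

x ≡ 14656 (mod 17017).


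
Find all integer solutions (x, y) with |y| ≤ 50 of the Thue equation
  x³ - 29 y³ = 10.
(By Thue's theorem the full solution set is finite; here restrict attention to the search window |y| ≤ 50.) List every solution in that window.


The equation is x³ - 29y³ = 10. For fixed y, x³ = 29·y³ + 10, so a solution requires the RHS to be a perfect cube.
Strategy: iterate y from -50 to 50, compute RHS = 29·y³ + 10, and check whether it is a (positive or negative) perfect cube.
Check small values of y:
  y = 0: RHS = 10 is not a perfect cube.
  y = 1: RHS = 39 is not a perfect cube.
  y = -1: RHS = -19 is not a perfect cube.
  y = 2: RHS = 242 is not a perfect cube.
  y = -2: RHS = -222 is not a perfect cube.
  y = 3: RHS = 793 is not a perfect cube.
  y = -3: RHS = -773 is not a perfect cube.
Continuing the search up to |y| = 50 finds no solutions either.
No (x, y) in the scanned range satisfies the equation.

No integer solutions with |y| ≤ 50.


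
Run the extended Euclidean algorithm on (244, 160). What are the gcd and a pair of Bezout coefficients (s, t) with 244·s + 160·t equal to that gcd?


Euclidean algorithm on (244, 160) — divide until remainder is 0:
  244 = 1 · 160 + 84
  160 = 1 · 84 + 76
  84 = 1 · 76 + 8
  76 = 9 · 8 + 4
  8 = 2 · 4 + 0
gcd(244, 160) = 4.
Track Bezout coefficients alongside the remainders: start with r₀ = 244 = a·1 + b·0 (s = 1, t = 0) and r₁ = 160 = a·0 + b·1 (s = 0, t = 1); each new remainder r_{k+1} = r_{k-1} − q_k·r_k inherits s_{k+1} = s_{k-1} − q_k·s_k, t_{k+1} = t_{k-1} − q_k·t_k, so r_k = a·s_k + b·t_k at every step:
  q = 1: r = 84, s = 1 − 1·0 = 1, t = 0 − 1·1 = -1  (check: 244·1 + 160·(-1) = 84)
  q = 1: r = 76, s = 0 − 1·1 = -1, t = 1 − 1·(-1) = 2  (check: 244·(-1) + 160·2 = 76)
  q = 1: r = 8, s = 1 − 1·(-1) = 2, t = -1 − 1·2 = -3  (check: 244·2 + 160·(-3) = 8)
  q = 9: r = 4, s = -1 − 9·2 = -19, t = 2 − 9·(-3) = 29  (check: 244·(-19) + 160·29 = 4)
The row with r = 4 (the gcd) gives the Bezout coefficients s = -19, t = 29.
Result: 244 · (-19) + 160 · (29) = 4.

gcd(244, 160) = 4; s = -19, t = 29 (check: 244·(-19) + 160·29 = 4).


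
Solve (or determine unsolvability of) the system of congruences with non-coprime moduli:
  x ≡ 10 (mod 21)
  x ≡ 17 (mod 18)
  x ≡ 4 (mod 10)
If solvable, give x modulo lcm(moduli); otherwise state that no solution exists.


Moduli 21, 18, 10 are not pairwise coprime, so CRT works modulo lcm(m_i) when all pairwise compatibility conditions hold.
Pairwise compatibility: gcd(m_i, m_j) must divide a_i - a_j for every pair.
Merge one congruence at a time:
  Start: x ≡ 10 (mod 21).
  Combine with x ≡ 17 (mod 18): gcd(21, 18) = 3, and 17 - 10 = 7 is NOT divisible by 3.
    ⇒ system is inconsistent (no integer solution).

No solution (the system is inconsistent).


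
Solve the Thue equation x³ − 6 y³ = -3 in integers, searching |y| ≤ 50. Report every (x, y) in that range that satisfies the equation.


The equation is x³ - 6y³ = -3. For fixed y, x³ = 6·y³ − 3, so a solution requires the RHS to be a perfect cube.
Strategy: iterate y from -50 to 50, compute RHS = 6·y³ − 3, and check whether it is a (positive or negative) perfect cube.
Check small values of y:
  y = 0: RHS = -3 is not a perfect cube.
  y = 1: RHS = 3 is not a perfect cube.
  y = -1: RHS = -9 is not a perfect cube.
  y = 2: RHS = 45 is not a perfect cube.
  y = -2: RHS = -51 is not a perfect cube.
  y = 3: RHS = 159 is not a perfect cube.
  y = -3: RHS = -165 is not a perfect cube.
Continuing the search up to |y| = 50 finds no solutions either.
No (x, y) in the scanned range satisfies the equation.

No integer solutions with |y| ≤ 50.


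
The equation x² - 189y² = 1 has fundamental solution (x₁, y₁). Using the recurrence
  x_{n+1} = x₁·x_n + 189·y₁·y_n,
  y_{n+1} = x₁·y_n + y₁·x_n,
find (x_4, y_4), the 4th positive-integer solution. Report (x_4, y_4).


Step 1: Find the fundamental solution (x₁, y₁) of x² - 189y² = 1.
  Expand √189 as a continued fraction. a₀ = ⌊√189⌋ = 13; iterate m_{k+1} = d_k·a_k − m_k, d_{k+1} = (189 − m_{k+1}²)/d_k, a_{k+1} = ⌊(a₀ + m_{k+1})/d_{k+1}⌋ (starting m₀ = 0, d₀ = 1), with convergents p_k = a_k·p_{k-1} + p_{k-2}, q_k = a_k·q_{k-1} + q_{k-2} (p₋₁ = 1, q₋₁ = 0):
  k = 0: a₀ = 13; p₀/q₀ = 13/1; p₀² − 189·q₀² = 169 − 189 = -20.
  k = 1: m = 13, d = 20, a = ⌊(13 + 13)/20⌋ = 1; p/q = (1·13 + 1)/(1·1 + 0) = 14/1; p² − 189·q² = 196 − 189 = 7.
  k = 2: m = 7, d = 7, a = ⌊(13 + 7)/7⌋ = 2; p/q = (2·14 + 13)/(2·1 + 1) = 41/3; p² − 189·q² = 1681 − 1701 = -20.
  k = 3: m = 7, d = 20, a = ⌊(13 + 7)/20⌋ = 1; p/q = (1·41 + 14)/(1·3 + 1) = 55/4; p² − 189·q² = 3025 − 3024 = 1.
  The first convergent with p² − 189·q² = 1 gives the fundamental solution (x₁, y₁) = (55, 4).
Step 2: Apply the recurrence (x_{n+1}, y_{n+1}) = (x₁x_n + 189y₁y_n, x₁y_n + y₁x_n) repeatedly.
  From (x_1, y_1) = (55, 4): x_2 = 55·55 + 189·4·4 = 6049; y_2 = 55·4 + 4·55 = 440.
  From (x_2, y_2) = (6049, 440): x_3 = 55·6049 + 189·4·440 = 665335; y_3 = 55·440 + 4·6049 = 48396.
  From (x_3, y_3) = (665335, 48396): x_4 = 55·665335 + 189·4·48396 = 73180801; y_4 = 55·48396 + 4·665335 = 5323120.
Step 3: Verify x_4² - 189·y_4² = 5355429635001601 - 5355429635001600 = 1 (should be 1). ✓

(x_1, y_1) = (55, 4); (x_4, y_4) = (73180801, 5323120).


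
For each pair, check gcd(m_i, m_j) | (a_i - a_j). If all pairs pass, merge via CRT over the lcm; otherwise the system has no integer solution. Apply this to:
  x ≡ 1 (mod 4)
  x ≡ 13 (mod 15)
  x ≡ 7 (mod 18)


Moduli 4, 15, 18 are not pairwise coprime, so CRT works modulo lcm(m_i) when all pairwise compatibility conditions hold.
Pairwise compatibility: gcd(m_i, m_j) must divide a_i - a_j for every pair.
Merge one congruence at a time:
  Start: x ≡ 1 (mod 4).
  Combine with x ≡ 13 (mod 15): gcd(4, 15) = 1; 13 - 1 = 12, which IS divisible by 1, so compatible.
    Write x = 1 + 4·t and substitute into x ≡ 13 (mod 15): 4·t ≡ 13 − 1 = 12 (mod 15).
    The inverse of 4 mod 15 is 4 (since 4·4 = 16 = 1·15 + 1), so t ≡ 4·12 = 48 ≡ 3 (mod 15).
    Then x = 1 + 4·3 = 13, valid modulo lcm(4, 15) = 60: x ≡ 13 (mod 60).
  Combine with x ≡ 7 (mod 18): gcd(60, 18) = 6; 7 - 13 = -6, which IS divisible by 6, so compatible.
    Write x = 13 + 60·t and substitute into x ≡ 7 (mod 18): 60·t ≡ 7 − 13 = -6 (mod 18).
    Divide the congruence (and modulus) by g = 6: 10·t ≡ -1 (mod 3).
    Reduce coefficients mod 3: 1·t ≡ 2 (mod 3).
    So t ≡ 2 (mod 3).
    Then x = 13 + 60·2 = 133, valid modulo lcm(60, 18) = 180: x ≡ 133 (mod 180).
Verify: 133 mod 4 = 1, 133 mod 15 = 13, 133 mod 18 = 7.

x ≡ 133 (mod 180).
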